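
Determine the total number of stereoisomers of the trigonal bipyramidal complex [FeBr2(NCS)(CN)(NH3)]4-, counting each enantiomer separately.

10

A trigonal bipyramid has two axial and three equatorial sites, which are chemically inequivalent.
Systematic enumeration (placing each ligand type in turn and discarding arrangements equivalent by rotation or reflection) gives 7 geometric isomers.
Of these, 3 lack any improper symmetry element and so occur as enantiomeric pairs, giving 7 + 3 = 10 stereoisomers in total.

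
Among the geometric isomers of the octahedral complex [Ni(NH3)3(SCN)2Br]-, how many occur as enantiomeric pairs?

0

In an octahedral complex each vertex has one trans partner and four cis neighbours.
There are 3 geometric isomers: NH3 mer, SCN trans; NH3 fac, SCN cis; NH3 mer, SCN cis.
Each arrangement has an internal mirror plane or centre of symmetry, so none is chiral.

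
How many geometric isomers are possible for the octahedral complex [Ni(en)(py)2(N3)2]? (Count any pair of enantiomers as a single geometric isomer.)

3

In an octahedral complex each vertex has one trans partner and four cis neighbours.
Each en is bidentate and must span two cis positions.
There are 3 geometric isomers: py cis, N3 trans; py trans, N3 cis; py cis, N3 cis (chiral).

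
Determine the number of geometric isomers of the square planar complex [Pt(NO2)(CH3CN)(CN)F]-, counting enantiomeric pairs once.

Working through the distinct placements yields 3 geometric isomers: (CH3CN/F trans, CN/NO2 trans); (CH3CN/NO2 trans, CN/F trans); (CH3CN/CN trans, F/NO2 trans).

3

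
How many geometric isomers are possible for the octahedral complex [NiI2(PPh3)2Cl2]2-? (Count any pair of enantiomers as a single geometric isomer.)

An octahedron has six vertices in three trans pairs; every non-trans pair is cis.
There are 5 geometric isomers: I trans, PPh3 trans, Cl trans; I cis, PPh3 cis, Cl trans; I cis, PPh3 trans, Cl cis; I cis, PPh3 cis, Cl cis (chiral); I trans, PPh3 cis, Cl cis.

5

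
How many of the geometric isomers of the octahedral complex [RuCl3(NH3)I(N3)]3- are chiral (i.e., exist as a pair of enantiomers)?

1

In an octahedral complex each vertex has one trans partner and four cis neighbours.
The distinct arrangements are (4 in all): Cl mer (3 arrangements); Cl fac (chiral).
One of these lacks any improper symmetry element and so occurs as an enantiomeric pair, giving 4 + 1 = 5 stereoisomers in total.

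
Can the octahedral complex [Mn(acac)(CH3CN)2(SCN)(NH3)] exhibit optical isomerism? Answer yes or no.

The six octahedral sites form three mutually perpendicular trans pairs.
Each acac is bidentate and must span two cis positions.
Working through the distinct placements yields 4 geometric isomers: CH3CN trans; CH3CN cis (3 arrangements, 2 chiral).
Of these, 2 lack any improper symmetry element and so occur as enantiomeric pairs, giving 4 + 2 = 6 stereoisomers in total.

yes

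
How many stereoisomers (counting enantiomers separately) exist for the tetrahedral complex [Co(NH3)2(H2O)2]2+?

1

In a tetrahedral complex all four positions are equivalent and every pair of ligands is adjacent — there is no cis/trans distinction.
Only one geometric arrangement is possible.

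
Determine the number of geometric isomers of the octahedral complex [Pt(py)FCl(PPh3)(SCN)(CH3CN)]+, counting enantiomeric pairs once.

The six octahedral sites form three mutually perpendicular trans pairs.
Placing the ligands in turn and identifying arrangements related by rotation or reflection leaves 15 distinct geometric isomers.

15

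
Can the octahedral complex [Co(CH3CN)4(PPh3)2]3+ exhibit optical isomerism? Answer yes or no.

no

An octahedron has six vertices in three trans pairs; every non-trans pair is cis.
The distinct arrangements are (2 in all): PPh3 trans; PPh3 cis.
Each arrangement has an internal mirror plane or centre of symmetry, so none is chiral.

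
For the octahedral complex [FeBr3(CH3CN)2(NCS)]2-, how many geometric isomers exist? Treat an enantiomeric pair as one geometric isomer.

3

Systematic placement gives 3 geometric isomers: Br mer, CH3CN cis; Br mer, CH3CN trans; Br fac, CH3CN cis.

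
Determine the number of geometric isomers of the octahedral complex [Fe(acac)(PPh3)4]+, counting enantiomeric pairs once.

The six octahedral sites form three mutually perpendicular trans pairs.
Each acac is bidentate and must span two cis positions.
Only one geometric arrangement is possible.

1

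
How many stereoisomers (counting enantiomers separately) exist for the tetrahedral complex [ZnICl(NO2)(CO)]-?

2

All four vertices of a tetrahedron are equivalent and mutually adjacent, so cis/trans isomerism cannot arise.
Only one geometric arrangement is possible; it has no improper symmetry element, so it exists as a pair of enantiomers (2 stereoisomers).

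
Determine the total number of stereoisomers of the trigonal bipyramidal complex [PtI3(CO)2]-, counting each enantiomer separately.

Working through the distinct placements yields 3 geometric isomers: CO both axial; CO one axial, one equatorial; CO both equatorial.
Each arrangement has an internal mirror plane or centre of symmetry, so none is chiral.

3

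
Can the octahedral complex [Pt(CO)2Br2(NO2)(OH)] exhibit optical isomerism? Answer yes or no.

The six octahedral sites form three mutually perpendicular trans pairs.
Systematic placement gives 6 geometric isomers: CO trans, Br trans; CO cis, Br trans; CO cis, Br cis (3 arrangements, 2 chiral); CO trans, Br cis.
Of these, 2 lack any improper symmetry element and so occur as enantiomeric pairs, giving 6 + 2 = 8 stereoisomers in total.

yes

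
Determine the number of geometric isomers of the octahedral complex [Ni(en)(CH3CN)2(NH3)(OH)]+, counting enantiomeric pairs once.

The six octahedral sites form three mutually perpendicular trans pairs.
Each en is bidentate and must span two cis positions.
Working through the distinct placements yields 4 geometric isomers: CH3CN trans; CH3CN cis (3 arrangements, 2 chiral).

4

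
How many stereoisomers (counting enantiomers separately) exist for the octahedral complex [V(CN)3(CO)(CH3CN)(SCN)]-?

An octahedron has six vertices in three trans pairs; every non-trans pair is cis.
Working through the distinct placements yields 4 geometric isomers: CN mer (3 arrangements); CN fac (chiral).
One of these lacks any improper symmetry element and so occurs as an enantiomeric pair, giving 4 + 1 = 5 stereoisomers in total.

5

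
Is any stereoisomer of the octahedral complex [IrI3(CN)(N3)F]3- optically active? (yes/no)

yes

In an octahedral complex each vertex has one trans partner and four cis neighbours.
Working through the distinct placements yields 4 geometric isomers: I mer (3 arrangements); I fac (chiral).
One of these lacks any improper symmetry element and so occurs as an enantiomeric pair, giving 4 + 1 = 5 stereoisomers in total.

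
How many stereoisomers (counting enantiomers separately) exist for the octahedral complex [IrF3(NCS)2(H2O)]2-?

In an octahedral complex each vertex has one trans partner and four cis neighbours.
Working through the distinct placements yields 3 geometric isomers: F mer, NCS trans; F mer, NCS cis; F fac, NCS cis.
Each arrangement has an internal mirror plane or centre of symmetry, so none is chiral.

3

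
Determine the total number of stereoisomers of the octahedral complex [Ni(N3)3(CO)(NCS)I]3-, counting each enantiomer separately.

5

Systematic placement gives 4 geometric isomers: N3 mer (3 arrangements); N3 fac (chiral).
One of these lacks any improper symmetry element and so occurs as an enantiomeric pair, giving 4 + 1 = 5 stereoisomers in total.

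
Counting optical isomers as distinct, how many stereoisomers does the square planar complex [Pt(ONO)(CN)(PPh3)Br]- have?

In a square planar complex each vertex has one trans partner and two cis neighbours.
Systematic placement gives 3 geometric isomers: (Br/ONO trans, CN/PPh3 trans); (Br/PPh3 trans, CN/ONO trans); (Br/CN trans, ONO/PPh3 trans).
Each arrangement has an internal mirror plane or centre of symmetry, so none is chiral.

3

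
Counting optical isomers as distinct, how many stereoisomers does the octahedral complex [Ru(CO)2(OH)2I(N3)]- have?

8

Systematic placement gives 6 geometric isomers: CO trans, OH trans; CO trans, OH cis; CO cis, OH trans; CO cis, OH cis (3 arrangements, 2 chiral).
Of these, 2 lack any improper symmetry element and so occur as enantiomeric pairs, giving 6 + 2 = 8 stereoisomers in total.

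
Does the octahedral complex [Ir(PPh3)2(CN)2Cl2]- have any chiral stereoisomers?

The six octahedral sites form three mutually perpendicular trans pairs.
The distinct arrangements are (5 in all): PPh3 trans, CN trans, Cl trans; PPh3 cis, CN trans, Cl cis; PPh3 trans, CN cis, Cl cis; PPh3 cis, CN cis, Cl cis (chiral); PPh3 cis, CN cis, Cl trans.
One of these lacks any improper symmetry element and so occurs as an enantiomeric pair, giving 5 + 1 = 6 stereoisomers in total.

yes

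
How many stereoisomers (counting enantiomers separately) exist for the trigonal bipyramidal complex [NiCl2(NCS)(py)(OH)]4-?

In a trigonal bipyramid the two axial positions differ from the three equatorial ones.
Exhaustive case analysis gives 7 geometric isomers.
Of these, 3 lack any improper symmetry element and so occur as enantiomeric pairs, giving 7 + 3 = 10 stereoisomers in total.

10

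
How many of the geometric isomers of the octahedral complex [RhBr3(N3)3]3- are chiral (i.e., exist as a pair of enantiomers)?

0

In an octahedral complex each vertex has one trans partner and four cis neighbours.
Systematic placement gives 2 geometric isomers: Br mer; Br fac.
Each arrangement has an internal mirror plane or centre of symmetry, so none is chiral.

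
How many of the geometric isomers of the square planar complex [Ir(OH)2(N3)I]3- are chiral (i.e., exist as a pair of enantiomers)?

A square has two trans pairs of vertices; adjacent vertices are cis.
Working through the distinct placements yields 2 geometric isomers: OH cis; OH trans.
Each arrangement has an internal mirror plane or centre of symmetry, so none is chiral.

0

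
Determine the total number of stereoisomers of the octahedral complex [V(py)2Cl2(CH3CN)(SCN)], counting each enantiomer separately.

8

Working through the distinct placements yields 6 geometric isomers: py trans, Cl cis; py cis, Cl cis (3 arrangements, 2 chiral); py trans, Cl trans; py cis, Cl trans.
Of these, 2 lack any improper symmetry element and so occur as enantiomeric pairs, giving 6 + 2 = 8 stereoisomers in total.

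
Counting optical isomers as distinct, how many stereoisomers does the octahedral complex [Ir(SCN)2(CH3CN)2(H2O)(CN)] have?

In an octahedral complex each vertex has one trans partner and four cis neighbours.
The distinct arrangements are (6 in all): SCN trans, CH3CN trans; SCN cis, CH3CN trans; SCN trans, CH3CN cis; SCN cis, CH3CN cis (3 arrangements, 2 chiral).
Of these, 2 lack any improper symmetry element and so occur as enantiomeric pairs, giving 6 + 2 = 8 stereoisomers in total.

8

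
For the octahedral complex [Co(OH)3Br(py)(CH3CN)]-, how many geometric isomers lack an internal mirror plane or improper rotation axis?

There are 4 geometric isomers: OH mer (3 arrangements); OH fac (chiral).
One of these lacks any improper symmetry element and so occurs as an enantiomeric pair, giving 4 + 1 = 5 stereoisomers in total.

1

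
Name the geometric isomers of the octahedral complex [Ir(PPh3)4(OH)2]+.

An octahedron has six vertices in three trans pairs; every non-trans pair is cis.
Systematic placement gives 2 geometric isomers: OH trans; OH cis.

cis and trans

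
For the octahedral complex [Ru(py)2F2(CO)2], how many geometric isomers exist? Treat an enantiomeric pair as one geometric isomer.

5

In an octahedral complex each vertex has one trans partner and four cis neighbours.
Systematic placement gives 5 geometric isomers: py trans, F trans, CO trans; py cis, F cis, CO trans; py trans, F cis, CO cis; py cis, F cis, CO cis (chiral); py cis, F trans, CO cis.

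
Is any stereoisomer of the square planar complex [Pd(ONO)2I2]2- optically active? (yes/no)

In a square planar complex each vertex has one trans partner and two cis neighbours.
The distinct arrangements are (2 in all): ONO cis; ONO trans.
Each arrangement has an internal mirror plane or centre of symmetry, so none is chiral.

no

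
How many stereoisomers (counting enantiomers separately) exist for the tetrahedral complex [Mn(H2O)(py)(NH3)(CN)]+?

All four vertices of a tetrahedron are equivalent and mutually adjacent, so cis/trans isomerism cannot arise.
Only one geometric arrangement is possible; it has no improper symmetry element, so it exists as a pair of enantiomers (2 stereoisomers).

2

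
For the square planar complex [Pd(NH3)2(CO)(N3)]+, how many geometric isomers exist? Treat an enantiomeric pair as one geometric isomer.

2

In a square planar complex each vertex has one trans partner and two cis neighbours.
Working through the distinct placements yields 2 geometric isomers: NH3 cis; NH3 trans.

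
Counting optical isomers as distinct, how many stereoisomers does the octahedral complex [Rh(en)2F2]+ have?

3

Each en is bidentate and must span two cis positions.
There are 2 geometric isomers: F trans; F cis (chiral).
One of these lacks any improper symmetry element and so occurs as an enantiomeric pair, giving 2 + 1 = 3 stereoisomers in total.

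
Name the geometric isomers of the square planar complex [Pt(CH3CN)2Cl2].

cis and trans

Systematic placement gives 2 geometric isomers: CH3CN cis; CH3CN trans.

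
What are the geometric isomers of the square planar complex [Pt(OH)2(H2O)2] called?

cis and trans

A square has two trans pairs of vertices; adjacent vertices are cis.
Systematic placement gives 2 geometric isomers: OH cis; OH trans.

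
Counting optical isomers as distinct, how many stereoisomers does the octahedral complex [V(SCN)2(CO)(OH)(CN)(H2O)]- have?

Exhaustive case analysis gives 9 geometric isomers.
Of these, 6 lack any improper symmetry element and so occur as enantiomeric pairs, giving 9 + 6 = 15 stereoisomers in total.

15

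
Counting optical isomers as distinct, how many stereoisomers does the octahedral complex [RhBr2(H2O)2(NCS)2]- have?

The six octahedral sites form three mutually perpendicular trans pairs.
Systematic placement gives 5 geometric isomers: Br trans, H2O trans, NCS trans; Br trans, H2O cis, NCS cis; Br cis, H2O cis, NCS trans; Br cis, H2O cis, NCS cis (chiral); Br cis, H2O trans, NCS cis.
One of these lacks any improper symmetry element and so occurs as an enantiomeric pair, giving 5 + 1 = 6 stereoisomers in total.

6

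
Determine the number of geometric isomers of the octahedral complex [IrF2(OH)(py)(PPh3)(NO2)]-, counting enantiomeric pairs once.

In an octahedral complex each vertex has one trans partner and four cis neighbours.
Systematic enumeration (placing each ligand type in turn and discarding arrangements equivalent by rotation or reflection) gives 9 geometric isomers.

9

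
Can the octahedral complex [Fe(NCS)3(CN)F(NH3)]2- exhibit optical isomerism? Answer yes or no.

An octahedron has six vertices in three trans pairs; every non-trans pair is cis.
There are 4 geometric isomers: NCS mer (3 arrangements); NCS fac (chiral).
One of these lacks any improper symmetry element and so occurs as an enantiomeric pair, giving 4 + 1 = 5 stereoisomers in total.

yes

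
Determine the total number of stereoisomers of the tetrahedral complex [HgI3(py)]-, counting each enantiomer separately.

1

Only one geometric arrangement is possible.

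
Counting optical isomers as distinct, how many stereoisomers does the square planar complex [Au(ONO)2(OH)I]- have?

2

In a square planar complex each vertex has one trans partner and two cis neighbours.
Working through the distinct placements yields 2 geometric isomers: ONO cis; ONO trans.
Each arrangement has an internal mirror plane or centre of symmetry, so none is chiral.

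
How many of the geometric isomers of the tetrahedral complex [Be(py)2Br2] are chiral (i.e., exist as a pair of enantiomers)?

In a tetrahedral complex all four positions are equivalent and every pair of ligands is adjacent — there is no cis/trans distinction.
Only one geometric arrangement is possible.

0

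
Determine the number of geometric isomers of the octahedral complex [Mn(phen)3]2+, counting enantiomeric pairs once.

Each phen is bidentate and must span two cis positions.
Only one geometric arrangement is possible; it has no improper symmetry element, so it exists as a pair of enantiomers (2 stereoisomers).

1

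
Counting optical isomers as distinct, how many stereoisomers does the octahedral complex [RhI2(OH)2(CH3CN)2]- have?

6

The six octahedral sites form three mutually perpendicular trans pairs.
Systematic placement gives 5 geometric isomers: I trans, OH trans, CH3CN trans; I cis, OH cis, CH3CN trans; I cis, OH trans, CH3CN cis; I cis, OH cis, CH3CN cis (chiral); I trans, OH cis, CH3CN cis.
One of these lacks any improper symmetry element and so occurs as an enantiomeric pair, giving 5 + 1 = 6 stereoisomers in total.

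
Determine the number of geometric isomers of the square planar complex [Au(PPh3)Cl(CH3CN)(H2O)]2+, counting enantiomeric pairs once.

A square has two trans pairs of vertices; adjacent vertices are cis.
There are 3 geometric isomers: (CH3CN/H2O trans, Cl/PPh3 trans); (CH3CN/PPh3 trans, Cl/H2O trans); (CH3CN/Cl trans, H2O/PPh3 trans).

3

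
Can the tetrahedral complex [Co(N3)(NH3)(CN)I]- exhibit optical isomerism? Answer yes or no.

yes

Only one geometric arrangement is possible; it has no improper symmetry element, so it exists as a pair of enantiomers (2 stereoisomers).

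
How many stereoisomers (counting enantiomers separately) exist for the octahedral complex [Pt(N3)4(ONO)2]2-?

An octahedron has six vertices in three trans pairs; every non-trans pair is cis.
Working through the distinct placements yields 2 geometric isomers: ONO trans; ONO cis.
Each arrangement has an internal mirror plane or centre of symmetry, so none is chiral.

2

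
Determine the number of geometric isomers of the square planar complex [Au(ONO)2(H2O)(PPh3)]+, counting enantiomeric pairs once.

In a square planar complex each vertex has one trans partner and two cis neighbours.
Systematic placement gives 2 geometric isomers: ONO cis; ONO trans.

2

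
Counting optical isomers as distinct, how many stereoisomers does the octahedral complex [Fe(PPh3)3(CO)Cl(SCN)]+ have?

Systematic placement gives 4 geometric isomers: PPh3 mer (3 arrangements); PPh3 fac (chiral).
One of these lacks any improper symmetry element and so occurs as an enantiomeric pair, giving 4 + 1 = 5 stereoisomers in total.

5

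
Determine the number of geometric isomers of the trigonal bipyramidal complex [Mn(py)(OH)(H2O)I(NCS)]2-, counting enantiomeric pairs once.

A trigonal bipyramid has two axial and three equatorial sites, which are chemically inequivalent.
Systematic enumeration (placing each ligand type in turn and discarding arrangements equivalent by rotation or reflection) gives 10 geometric isomers.

10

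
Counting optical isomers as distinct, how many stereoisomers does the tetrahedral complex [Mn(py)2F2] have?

1

In a tetrahedral complex all four positions are equivalent and every pair of ligands is adjacent — there is no cis/trans distinction.
Only one geometric arrangement is possible.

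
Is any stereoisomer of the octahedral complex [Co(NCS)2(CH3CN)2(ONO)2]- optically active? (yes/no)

An octahedron has six vertices in three trans pairs; every non-trans pair is cis.
The distinct arrangements are (5 in all): NCS trans, CH3CN trans, ONO trans; NCS cis, CH3CN trans, ONO cis; NCS cis, CH3CN cis, ONO trans; NCS cis, CH3CN cis, ONO cis (chiral); NCS trans, CH3CN cis, ONO cis.
One of these lacks any improper symmetry element and so occurs as an enantiomeric pair, giving 5 + 1 = 6 stereoisomers in total.

yes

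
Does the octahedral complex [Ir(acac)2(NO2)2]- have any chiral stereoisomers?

Each acac is bidentate and must span two cis positions.
Working through the distinct placements yields 2 geometric isomers: NO2 trans; NO2 cis (chiral).
One of these lacks any improper symmetry element and so occurs as an enantiomeric pair, giving 2 + 1 = 3 stereoisomers in total.

yes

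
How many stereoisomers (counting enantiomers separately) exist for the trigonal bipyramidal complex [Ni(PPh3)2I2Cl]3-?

Placing the ligands in turn and identifying arrangements related by rotation or reflection leaves 5 distinct geometric isomers.
One of these lacks any improper symmetry element and so occurs as an enantiomeric pair, giving 5 + 1 = 6 stereoisomers in total.

6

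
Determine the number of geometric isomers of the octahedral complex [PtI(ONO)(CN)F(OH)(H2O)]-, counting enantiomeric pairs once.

15

Systematic enumeration (placing each ligand type in turn and discarding arrangements equivalent by rotation or reflection) gives 15 geometric isomers.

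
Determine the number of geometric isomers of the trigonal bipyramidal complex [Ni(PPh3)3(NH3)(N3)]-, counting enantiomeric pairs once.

4

Working through the distinct placements yields 4 geometric isomers: NH3 axial, N3 axial; NH3 equatorial, N3 axial; NH3 axial, N3 equatorial; NH3 equatorial, N3 equatorial.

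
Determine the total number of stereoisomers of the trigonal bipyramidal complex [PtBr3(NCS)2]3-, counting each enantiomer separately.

3

Working through the distinct placements yields 3 geometric isomers: NCS both equatorial; NCS one axial, one equatorial; NCS both axial.
Each arrangement has an internal mirror plane or centre of symmetry, so none is chiral.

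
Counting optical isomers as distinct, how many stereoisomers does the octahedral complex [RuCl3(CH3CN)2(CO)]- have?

3

In an octahedral complex each vertex has one trans partner and four cis neighbours.
The distinct arrangements are (3 in all): Cl mer, CH3CN trans; Cl mer, CH3CN cis; Cl fac, CH3CN cis.
Each arrangement has an internal mirror plane or centre of symmetry, so none is chiral.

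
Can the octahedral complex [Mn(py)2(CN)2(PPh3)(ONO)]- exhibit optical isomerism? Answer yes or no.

The six octahedral sites form three mutually perpendicular trans pairs.
Working through the distinct placements yields 6 geometric isomers: py trans, CN trans; py cis, CN trans; py trans, CN cis; py cis, CN cis (3 arrangements, 2 chiral).
Of these, 2 lack any improper symmetry element and so occur as enantiomeric pairs, giving 6 + 2 = 8 stereoisomers in total.

yes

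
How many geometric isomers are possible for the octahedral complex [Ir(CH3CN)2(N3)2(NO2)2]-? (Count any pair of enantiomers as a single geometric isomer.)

The six octahedral sites form three mutually perpendicular trans pairs.
The distinct arrangements are (5 in all): CH3CN trans, N3 trans, NO2 trans; CH3CN trans, N3 cis, NO2 cis; CH3CN cis, N3 cis, NO2 trans; CH3CN cis, N3 cis, NO2 cis (chiral); CH3CN cis, N3 trans, NO2 cis.

5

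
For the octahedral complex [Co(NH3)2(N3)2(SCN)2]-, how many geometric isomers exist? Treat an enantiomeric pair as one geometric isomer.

5

In an octahedral complex each vertex has one trans partner and four cis neighbours.
There are 5 geometric isomers: NH3 trans, N3 trans, SCN trans; NH3 cis, N3 trans, SCN cis; NH3 cis, N3 cis, SCN trans; NH3 cis, N3 cis, SCN cis (chiral); NH3 trans, N3 cis, SCN cis.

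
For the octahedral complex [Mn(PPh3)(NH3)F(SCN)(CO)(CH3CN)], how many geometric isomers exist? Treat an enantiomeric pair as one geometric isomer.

In an octahedral complex each vertex has one trans partner and four cis neighbours.
Systematic enumeration (placing each ligand type in turn and discarding arrangements equivalent by rotation or reflection) gives 15 geometric isomers.

15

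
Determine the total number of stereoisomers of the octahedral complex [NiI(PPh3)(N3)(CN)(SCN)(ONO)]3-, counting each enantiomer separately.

30

In an octahedral complex each vertex has one trans partner and four cis neighbours.
Exhaustive case analysis gives 15 geometric isomers.
Of these, 15 lack any improper symmetry element and so occur as enantiomeric pairs, giving 15 + 15 = 30 stereoisomers in total.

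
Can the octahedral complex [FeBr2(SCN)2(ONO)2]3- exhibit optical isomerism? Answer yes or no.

yes

The six octahedral sites form three mutually perpendicular trans pairs.
The distinct arrangements are (5 in all): Br trans, SCN trans, ONO trans; Br trans, SCN cis, ONO cis; Br cis, SCN trans, ONO cis; Br cis, SCN cis, ONO cis (chiral); Br cis, SCN cis, ONO trans.
One of these lacks any improper symmetry element and so occurs as an enantiomeric pair, giving 5 + 1 = 6 stereoisomers in total.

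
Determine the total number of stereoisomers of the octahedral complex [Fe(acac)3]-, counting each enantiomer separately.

2

Each acac is bidentate and must span two cis positions.
Only one geometric arrangement is possible; it has no improper symmetry element, so it exists as a pair of enantiomers (2 stereoisomers).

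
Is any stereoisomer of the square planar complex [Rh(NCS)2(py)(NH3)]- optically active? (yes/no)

In a square planar complex each vertex has one trans partner and two cis neighbours.
Systematic placement gives 2 geometric isomers: NCS cis; NCS trans.
Each arrangement has an internal mirror plane or centre of symmetry, so none is chiral.

no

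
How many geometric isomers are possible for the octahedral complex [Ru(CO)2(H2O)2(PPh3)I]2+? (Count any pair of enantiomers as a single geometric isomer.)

There are 6 geometric isomers: CO trans, H2O trans; CO trans, H2O cis; CO cis, H2O cis (3 arrangements, 2 chiral); CO cis, H2O trans.

6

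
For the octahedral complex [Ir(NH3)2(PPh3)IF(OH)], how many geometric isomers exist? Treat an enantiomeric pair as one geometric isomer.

An octahedron has six vertices in three trans pairs; every non-trans pair is cis.
Exhaustive case analysis gives 9 geometric isomers.

9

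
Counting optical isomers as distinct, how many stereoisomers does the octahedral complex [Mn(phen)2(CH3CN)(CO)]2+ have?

3

The six octahedral sites form three mutually perpendicular trans pairs.
Each phen is bidentate and must span two cis positions.
Systematic placement gives 2 geometric isomers: CH3CN and CO mutually trans; CH3CN and CO mutually cis (chiral).
One of these lacks any improper symmetry element and so occurs as an enantiomeric pair, giving 2 + 1 = 3 stereoisomers in total.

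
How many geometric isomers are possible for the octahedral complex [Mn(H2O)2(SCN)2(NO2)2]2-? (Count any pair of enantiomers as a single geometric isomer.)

5

An octahedron has six vertices in three trans pairs; every non-trans pair is cis.
Systematic placement gives 5 geometric isomers: H2O trans, SCN trans, NO2 trans; H2O trans, SCN cis, NO2 cis; H2O cis, SCN trans, NO2 cis; H2O cis, SCN cis, NO2 cis (chiral); H2O cis, SCN cis, NO2 trans.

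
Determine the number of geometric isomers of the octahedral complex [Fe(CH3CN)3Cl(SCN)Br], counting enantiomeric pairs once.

4

In an octahedral complex each vertex has one trans partner and four cis neighbours.
The distinct arrangements are (4 in all): CH3CN mer (3 arrangements); CH3CN fac (chiral).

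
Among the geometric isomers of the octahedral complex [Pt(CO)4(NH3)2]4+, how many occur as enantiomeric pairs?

Systematic placement gives 2 geometric isomers: NH3 trans; NH3 cis.
Each arrangement has an internal mirror plane or centre of symmetry, so none is chiral.

0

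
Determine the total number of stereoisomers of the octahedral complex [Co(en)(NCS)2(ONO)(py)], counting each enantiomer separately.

6

Each en is bidentate and must span two cis positions.
Systematic placement gives 4 geometric isomers: NCS trans; NCS cis (3 arrangements, 2 chiral).
Of these, 2 lack any improper symmetry element and so occur as enantiomeric pairs, giving 4 + 2 = 6 stereoisomers in total.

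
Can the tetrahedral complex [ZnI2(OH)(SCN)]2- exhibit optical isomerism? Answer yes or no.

Only one geometric arrangement is possible.

no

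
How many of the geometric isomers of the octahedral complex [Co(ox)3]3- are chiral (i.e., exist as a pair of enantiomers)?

1

In an octahedral complex each vertex has one trans partner and four cis neighbours.
Each ox is bidentate and must span two cis positions.
Only one geometric arrangement is possible; it has no improper symmetry element, so it exists as a pair of enantiomers (2 stereoisomers).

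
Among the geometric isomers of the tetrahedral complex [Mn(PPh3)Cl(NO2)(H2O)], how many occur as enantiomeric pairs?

All four vertices of a tetrahedron are equivalent and mutually adjacent, so cis/trans isomerism cannot arise.
Only one geometric arrangement is possible; it has no improper symmetry element, so it exists as a pair of enantiomers (2 stereoisomers).

1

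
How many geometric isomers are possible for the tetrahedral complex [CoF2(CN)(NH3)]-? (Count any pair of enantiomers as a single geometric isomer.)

In a tetrahedral complex all four positions are equivalent and every pair of ligands is adjacent — there is no cis/trans distinction.
Only one geometric arrangement is possible.

1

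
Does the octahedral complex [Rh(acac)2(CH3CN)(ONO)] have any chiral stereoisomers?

yes

The six octahedral sites form three mutually perpendicular trans pairs.
Each acac is bidentate and must span two cis positions.
Working through the distinct placements yields 2 geometric isomers: CH3CN and ONO mutually trans; CH3CN and ONO mutually cis (chiral).
One of these lacks any improper symmetry element and so occurs as an enantiomeric pair, giving 2 + 1 = 3 stereoisomers in total.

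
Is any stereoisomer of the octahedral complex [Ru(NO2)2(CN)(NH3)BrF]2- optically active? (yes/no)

yes

An octahedron has six vertices in three trans pairs; every non-trans pair is cis.
Exhaustive case analysis gives 9 geometric isomers.
Of these, 6 lack any improper symmetry element and so occur as enantiomeric pairs, giving 9 + 6 = 15 stereoisomers in total.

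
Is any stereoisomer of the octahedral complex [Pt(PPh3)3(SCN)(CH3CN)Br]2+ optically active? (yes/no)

An octahedron has six vertices in three trans pairs; every non-trans pair is cis.
There are 4 geometric isomers: PPh3 mer (3 arrangements); PPh3 fac (chiral).
One of these lacks any improper symmetry element and so occurs as an enantiomeric pair, giving 4 + 1 = 5 stereoisomers in total.

yes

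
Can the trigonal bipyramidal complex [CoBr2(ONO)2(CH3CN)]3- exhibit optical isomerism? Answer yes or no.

Placing the ligands in turn and identifying arrangements related by rotation or reflection leaves 5 distinct geometric isomers.
One of these lacks any improper symmetry element and so occurs as an enantiomeric pair, giving 5 + 1 = 6 stereoisomers in total.

yes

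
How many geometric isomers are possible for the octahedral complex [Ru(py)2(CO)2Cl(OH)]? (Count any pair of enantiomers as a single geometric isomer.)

6

In an octahedral complex each vertex has one trans partner and four cis neighbours.
The distinct arrangements are (6 in all): py trans, CO trans; py cis, CO trans; py trans, CO cis; py cis, CO cis (3 arrangements, 2 chiral).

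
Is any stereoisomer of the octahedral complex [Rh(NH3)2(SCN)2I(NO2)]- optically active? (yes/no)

yes

An octahedron has six vertices in three trans pairs; every non-trans pair is cis.
Working through the distinct placements yields 6 geometric isomers: NH3 cis, SCN trans; NH3 cis, SCN cis (3 arrangements, 2 chiral); NH3 trans, SCN trans; NH3 trans, SCN cis.
Of these, 2 lack any improper symmetry element and so occur as enantiomeric pairs, giving 6 + 2 = 8 stereoisomers in total.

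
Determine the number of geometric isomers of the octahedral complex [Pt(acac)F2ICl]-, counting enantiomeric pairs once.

The six octahedral sites form three mutually perpendicular trans pairs.
Each acac is bidentate and must span two cis positions.
Systematic placement gives 4 geometric isomers: F cis (3 arrangements, 2 chiral); F trans.

4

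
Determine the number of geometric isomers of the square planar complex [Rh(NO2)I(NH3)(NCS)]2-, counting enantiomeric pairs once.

A square has two trans pairs of vertices; adjacent vertices are cis.
Systematic placement gives 3 geometric isomers: (I/NH3 trans, NCS/NO2 trans); (I/NO2 trans, NCS/NH3 trans); (I/NCS trans, NH3/NO2 trans).

3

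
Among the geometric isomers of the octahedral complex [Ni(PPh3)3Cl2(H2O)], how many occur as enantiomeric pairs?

0

An octahedron has six vertices in three trans pairs; every non-trans pair is cis.
The distinct arrangements are (3 in all): PPh3 mer, Cl trans; PPh3 mer, Cl cis; PPh3 fac, Cl cis.
Each arrangement has an internal mirror plane or centre of symmetry, so none is chiral.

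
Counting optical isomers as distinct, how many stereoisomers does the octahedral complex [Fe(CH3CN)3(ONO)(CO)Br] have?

In an octahedral complex each vertex has one trans partner and four cis neighbours.
Systematic placement gives 4 geometric isomers: CH3CN mer (3 arrangements); CH3CN fac (chiral).
One of these lacks any improper symmetry element and so occurs as an enantiomeric pair, giving 4 + 1 = 5 stereoisomers in total.

5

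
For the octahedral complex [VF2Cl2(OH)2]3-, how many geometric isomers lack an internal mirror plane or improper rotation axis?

In an octahedral complex each vertex has one trans partner and four cis neighbours.
Working through the distinct placements yields 5 geometric isomers: F trans, Cl trans, OH trans; F cis, Cl trans, OH cis; F cis, Cl cis, OH trans; F cis, Cl cis, OH cis (chiral); F trans, Cl cis, OH cis.
One of these lacks any improper symmetry element and so occurs as an enantiomeric pair, giving 5 + 1 = 6 stereoisomers in total.

1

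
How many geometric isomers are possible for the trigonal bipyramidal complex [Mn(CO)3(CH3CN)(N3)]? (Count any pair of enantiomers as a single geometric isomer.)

4

A trigonal bipyramid has two axial and three equatorial sites, which are chemically inequivalent.
The distinct arrangements are (4 in all): CH3CN axial, N3 equatorial; CH3CN axial, N3 axial; CH3CN equatorial, N3 equatorial; CH3CN equatorial, N3 axial.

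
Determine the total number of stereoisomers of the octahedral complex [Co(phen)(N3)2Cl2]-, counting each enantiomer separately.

4

An octahedron has six vertices in three trans pairs; every non-trans pair is cis.
Each phen is bidentate and must span two cis positions.
There are 3 geometric isomers: N3 cis, Cl trans; N3 cis, Cl cis (chiral); N3 trans, Cl cis.
One of these lacks any improper symmetry element and so occurs as an enantiomeric pair, giving 3 + 1 = 4 stereoisomers in total.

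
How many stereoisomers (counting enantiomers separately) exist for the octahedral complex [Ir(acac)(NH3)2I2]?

Each acac is bidentate and must span two cis positions.
Systematic placement gives 3 geometric isomers: NH3 cis, I trans; NH3 cis, I cis (chiral); NH3 trans, I cis.
One of these lacks any improper symmetry element and so occurs as an enantiomeric pair, giving 3 + 1 = 4 stereoisomers in total.

4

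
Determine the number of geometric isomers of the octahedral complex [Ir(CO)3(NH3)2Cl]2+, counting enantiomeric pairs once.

3

An octahedron has six vertices in three trans pairs; every non-trans pair is cis.
Systematic placement gives 3 geometric isomers: CO mer, NH3 trans; CO mer, NH3 cis; CO fac, NH3 cis.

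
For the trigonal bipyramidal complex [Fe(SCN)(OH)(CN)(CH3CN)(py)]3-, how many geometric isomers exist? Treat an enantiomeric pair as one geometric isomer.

10

In a trigonal bipyramid the two axial positions differ from the three equatorial ones.
Systematic enumeration (placing each ligand type in turn and discarding arrangements equivalent by rotation or reflection) gives 10 geometric isomers.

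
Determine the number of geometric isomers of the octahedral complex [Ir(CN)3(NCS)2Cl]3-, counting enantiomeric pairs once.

Working through the distinct placements yields 3 geometric isomers: CN mer, NCS trans; CN mer, NCS cis; CN fac, NCS cis.

3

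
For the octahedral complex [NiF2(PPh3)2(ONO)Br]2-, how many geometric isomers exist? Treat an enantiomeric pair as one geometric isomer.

In an octahedral complex each vertex has one trans partner and four cis neighbours.
The distinct arrangements are (6 in all): F cis, PPh3 trans; F cis, PPh3 cis (3 arrangements, 2 chiral); F trans, PPh3 trans; F trans, PPh3 cis.

6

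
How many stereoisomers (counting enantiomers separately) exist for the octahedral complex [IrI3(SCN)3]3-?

Working through the distinct placements yields 2 geometric isomers: I mer; I fac.
Each arrangement has an internal mirror plane or centre of symmetry, so none is chiral.

2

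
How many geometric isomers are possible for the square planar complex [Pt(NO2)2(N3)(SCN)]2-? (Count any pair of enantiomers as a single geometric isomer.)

2

A square has two trans pairs of vertices; adjacent vertices are cis.
Working through the distinct placements yields 2 geometric isomers: NO2 cis; NO2 trans.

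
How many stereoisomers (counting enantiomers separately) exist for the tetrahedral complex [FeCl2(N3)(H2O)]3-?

In a tetrahedral complex all four positions are equivalent and every pair of ligands is adjacent — there is no cis/trans distinction.
Only one geometric arrangement is possible.

1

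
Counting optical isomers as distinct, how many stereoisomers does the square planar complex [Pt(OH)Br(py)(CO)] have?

3

A square has two trans pairs of vertices; adjacent vertices are cis.
Working through the distinct placements yields 3 geometric isomers: (Br/OH trans, CO/py trans); (Br/py trans, CO/OH trans); (Br/CO trans, OH/py trans).
Each arrangement has an internal mirror plane or centre of symmetry, so none is chiral.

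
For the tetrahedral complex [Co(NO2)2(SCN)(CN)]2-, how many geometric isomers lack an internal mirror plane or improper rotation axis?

0

In a tetrahedral complex all four positions are equivalent and every pair of ligands is adjacent — there is no cis/trans distinction.
Only one geometric arrangement is possible.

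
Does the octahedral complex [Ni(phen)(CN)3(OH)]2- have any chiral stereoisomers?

no

In an octahedral complex each vertex has one trans partner and four cis neighbours.
Each phen is bidentate and must span two cis positions.
Working through the distinct placements yields 2 geometric isomers: CN mer; CN fac.
Each arrangement has an internal mirror plane or centre of symmetry, so none is chiral.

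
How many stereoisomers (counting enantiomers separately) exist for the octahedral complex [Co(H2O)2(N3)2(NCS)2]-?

Systematic placement gives 5 geometric isomers: H2O trans, N3 trans, NCS trans; H2O trans, N3 cis, NCS cis; H2O cis, N3 cis, NCS trans; H2O cis, N3 cis, NCS cis (chiral); H2O cis, N3 trans, NCS cis.
One of these lacks any improper symmetry element and so occurs as an enantiomeric pair, giving 5 + 1 = 6 stereoisomers in total.

6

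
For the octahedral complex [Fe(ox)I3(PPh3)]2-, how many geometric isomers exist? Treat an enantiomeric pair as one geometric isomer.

2

In an octahedral complex each vertex has one trans partner and four cis neighbours.
Each ox is bidentate and must span two cis positions.
There are 2 geometric isomers: I mer; I fac.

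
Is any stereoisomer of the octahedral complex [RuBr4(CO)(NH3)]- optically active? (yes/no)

Systematic placement gives 2 geometric isomers: CO and NH3 mutually trans; CO and NH3 mutually cis.
Each arrangement has an internal mirror plane or centre of symmetry, so none is chiral.

no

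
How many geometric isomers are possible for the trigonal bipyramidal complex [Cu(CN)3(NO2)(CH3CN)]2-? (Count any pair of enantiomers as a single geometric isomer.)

A trigonal bipyramid has two axial and three equatorial sites, which are chemically inequivalent.
The distinct arrangements are (4 in all): NO2 equatorial, CH3CN axial; NO2 axial, CH3CN axial; NO2 equatorial, CH3CN equatorial; NO2 axial, CH3CN equatorial.

4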